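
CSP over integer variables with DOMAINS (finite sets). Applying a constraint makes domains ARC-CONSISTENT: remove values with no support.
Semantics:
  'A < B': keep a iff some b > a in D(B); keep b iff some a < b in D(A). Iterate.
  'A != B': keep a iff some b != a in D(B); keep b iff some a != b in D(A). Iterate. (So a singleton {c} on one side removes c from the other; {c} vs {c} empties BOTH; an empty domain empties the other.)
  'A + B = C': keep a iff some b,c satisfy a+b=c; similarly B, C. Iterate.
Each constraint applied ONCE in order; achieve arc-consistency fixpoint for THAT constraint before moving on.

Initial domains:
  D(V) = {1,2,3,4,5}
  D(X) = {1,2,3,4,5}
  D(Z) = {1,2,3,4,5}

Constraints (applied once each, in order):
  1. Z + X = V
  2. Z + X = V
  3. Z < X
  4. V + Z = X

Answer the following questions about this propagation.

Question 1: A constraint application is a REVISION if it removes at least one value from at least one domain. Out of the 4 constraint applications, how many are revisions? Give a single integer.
Constraint 1 (Z + X = V) on D(Z)={1,2,3,4,5} D(X)={1,2,3,4,5} D(V)={1,2,3,4,5}: Z {1,2,3,4,5}->{1,2,3,4}; X {1,2,3,4,5}->{1,2,3,4}; V {1,2,3,4,5}->{2,3,4,5} => REVISION
Constraint 2 (Z + X = V) on D(Z)={1,2,3,4} D(X)={1,2,3,4} D(V)={2,3,4,5}: no change => not a revision
Constraint 3 (Z < X) on D(Z)={1,2,3,4} D(X)={1,2,3,4}: Z {1,2,3,4}->{1,2,3}; X {1,2,3,4}->{2,3,4} => REVISION
Constraint 4 (V + Z = X) on D(V)={2,3,4,5} D(Z)={1,2,3} D(X)={2,3,4}: V {2,3,4,5}->{2,3}; Z {1,2,3}->{1,2}; X {2,3,4}->{3,4} => REVISION
Total revisions = 3

Answer: 3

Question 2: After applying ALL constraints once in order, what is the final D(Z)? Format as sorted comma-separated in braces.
Constraint 1 (Z + X = V) on D(Z)={1,2,3,4,5} D(X)={1,2,3,4,5} D(V)={1,2,3,4,5}: Z {1,2,3,4,5}->{1,2,3,4}; X {1,2,3,4,5}->{1,2,3,4}; V {1,2,3,4,5}->{2,3,4,5}
Constraint 2 (Z + X = V) on D(Z)={1,2,3,4} D(X)={1,2,3,4} D(V)={2,3,4,5}: no change
Constraint 3 (Z < X) on D(Z)={1,2,3,4} D(X)={1,2,3,4}: Z {1,2,3,4}->{1,2,3}; X {1,2,3,4}->{2,3,4}
Constraint 4 (V + Z = X) on D(V)={2,3,4,5} D(Z)={1,2,3} D(X)={2,3,4}: V {2,3,4,5}->{2,3}; Z {1,2,3}->{1,2}; X {2,3,4}->{3,4}
So after all 4 constraints: D(Z) = {1,2}

Answer: {1,2}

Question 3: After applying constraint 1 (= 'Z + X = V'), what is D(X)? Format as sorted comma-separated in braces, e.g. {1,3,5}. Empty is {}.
Answer: {1,2,3,4}

Derivation:
Constraint 1 (Z + X = V) on D(Z)={1,2,3,4,5} D(X)={1,2,3,4,5} D(V)={1,2,3,4,5}: Z {1,2,3,4,5}->{1,2,3,4}; X {1,2,3,4,5}->{1,2,3,4}; V {1,2,3,4,5}->{2,3,4,5}
So after constraint 1: D(X) = {1,2,3,4}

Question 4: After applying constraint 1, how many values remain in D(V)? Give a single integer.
Constraint 1 (Z + X = V) on D(Z)={1,2,3,4,5} D(X)={1,2,3,4,5} D(V)={1,2,3,4,5}: Z {1,2,3,4,5}->{1,2,3,4}; X {1,2,3,4,5}->{1,2,3,4}; V {1,2,3,4,5}->{2,3,4,5}
So after constraint 1: D(V)={2,3,4,5}, size = 4

Answer: 4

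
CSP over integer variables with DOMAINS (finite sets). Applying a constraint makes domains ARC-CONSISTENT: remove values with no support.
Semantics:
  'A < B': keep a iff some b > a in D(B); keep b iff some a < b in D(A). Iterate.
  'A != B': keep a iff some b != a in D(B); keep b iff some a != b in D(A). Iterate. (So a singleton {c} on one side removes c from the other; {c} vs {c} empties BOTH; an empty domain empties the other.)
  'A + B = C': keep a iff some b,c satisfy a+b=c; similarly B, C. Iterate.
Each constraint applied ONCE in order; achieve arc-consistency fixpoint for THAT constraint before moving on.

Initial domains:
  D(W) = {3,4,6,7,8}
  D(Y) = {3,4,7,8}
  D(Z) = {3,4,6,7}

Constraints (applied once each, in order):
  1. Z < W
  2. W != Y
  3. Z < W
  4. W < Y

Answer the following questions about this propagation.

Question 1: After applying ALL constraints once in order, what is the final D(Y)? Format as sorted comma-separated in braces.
Answer: {7,8}

Derivation:
Constraint 1 (Z < W) on D(Z)={3,4,6,7} D(W)={3,4,6,7,8}: W {3,4,6,7,8}->{4,6,7,8}
Constraint 2 (W != Y) on D(W)={4,6,7,8} D(Y)={3,4,7,8}: no change
Constraint 3 (Z < W) on D(Z)={3,4,6,7} D(W)={4,6,7,8}: no change
Constraint 4 (W < Y) on D(W)={4,6,7,8} D(Y)={3,4,7,8}: W {4,6,7,8}->{4,6,7}; Y {3,4,7,8}->{7,8}
So after all 4 constraints: D(Y) = {7,8}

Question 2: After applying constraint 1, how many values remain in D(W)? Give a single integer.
Constraint 1 (Z < W) on D(Z)={3,4,6,7} D(W)={3,4,6,7,8}: W {3,4,6,7,8}->{4,6,7,8}
So after constraint 1: D(W)={4,6,7,8}, size = 4

Answer: 4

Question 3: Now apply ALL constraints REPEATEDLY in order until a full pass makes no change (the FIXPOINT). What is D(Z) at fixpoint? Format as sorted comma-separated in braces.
Answer: {3,4,6}

Derivation:
pass 0 (initial): D(Z)={3,4,6,7}
pass 1: W {3,4,6,7,8}->{4,6,7}; Y {3,4,7,8}->{7,8}
pass 2: Z {3,4,6,7}->{3,4,6}
pass 3: no change
Fixpoint after 3 passes: D(Z) = {3,4,6}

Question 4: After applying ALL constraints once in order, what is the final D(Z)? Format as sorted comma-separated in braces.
Answer: {3,4,6,7}

Derivation:
Constraint 1 (Z < W) on D(Z)={3,4,6,7} D(W)={3,4,6,7,8}: W {3,4,6,7,8}->{4,6,7,8}
Constraint 2 (W != Y) on D(W)={4,6,7,8} D(Y)={3,4,7,8}: no change
Constraint 3 (Z < W) on D(Z)={3,4,6,7} D(W)={4,6,7,8}: no change
Constraint 4 (W < Y) on D(W)={4,6,7,8} D(Y)={3,4,7,8}: W {4,6,7,8}->{4,6,7}; Y {3,4,7,8}->{7,8}
So after all 4 constraints: D(Z) = {3,4,6,7}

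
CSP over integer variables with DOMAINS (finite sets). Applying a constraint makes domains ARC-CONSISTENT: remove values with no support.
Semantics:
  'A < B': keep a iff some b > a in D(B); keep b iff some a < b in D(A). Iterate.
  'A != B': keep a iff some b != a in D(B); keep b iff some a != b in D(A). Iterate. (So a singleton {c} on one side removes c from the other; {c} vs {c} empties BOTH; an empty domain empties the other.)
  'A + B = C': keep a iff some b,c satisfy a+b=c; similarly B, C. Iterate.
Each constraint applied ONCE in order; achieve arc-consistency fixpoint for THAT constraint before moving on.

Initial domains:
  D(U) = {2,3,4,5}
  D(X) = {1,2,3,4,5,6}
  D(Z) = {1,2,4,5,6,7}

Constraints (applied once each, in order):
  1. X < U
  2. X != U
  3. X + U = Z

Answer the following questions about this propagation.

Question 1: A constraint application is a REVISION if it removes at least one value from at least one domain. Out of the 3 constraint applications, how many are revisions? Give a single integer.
Answer: 2

Derivation:
Constraint 1 (X < U) on D(X)={1,2,3,4,5,6} D(U)={2,3,4,5}: X {1,2,3,4,5,6}->{1,2,3,4} => REVISION
Constraint 2 (X != U) on D(X)={1,2,3,4} D(U)={2,3,4,5}: no change => not a revision
Constraint 3 (X + U = Z) on D(X)={1,2,3,4} D(U)={2,3,4,5} D(Z)={1,2,4,5,6,7}: Z {1,2,4,5,6,7}->{4,5,6,7} => REVISION
Total revisions = 2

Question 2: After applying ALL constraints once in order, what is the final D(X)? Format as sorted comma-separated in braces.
Answer: {1,2,3,4}

Derivation:
Constraint 1 (X < U) on D(X)={1,2,3,4,5,6} D(U)={2,3,4,5}: X {1,2,3,4,5,6}->{1,2,3,4}
Constraint 2 (X != U) on D(X)={1,2,3,4} D(U)={2,3,4,5}: no change
Constraint 3 (X + U = Z) on D(X)={1,2,3,4} D(U)={2,3,4,5} D(Z)={1,2,4,5,6,7}: Z {1,2,4,5,6,7}->{4,5,6,7}
So after all 3 constraints: D(X) = {1,2,3,4}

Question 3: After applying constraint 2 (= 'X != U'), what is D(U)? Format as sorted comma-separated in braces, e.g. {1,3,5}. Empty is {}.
Answer: {2,3,4,5}

Derivation:
Constraint 1 (X < U) on D(X)={1,2,3,4,5,6} D(U)={2,3,4,5}: X {1,2,3,4,5,6}->{1,2,3,4}
Constraint 2 (X != U) on D(X)={1,2,3,4} D(U)={2,3,4,5}: no change
So after constraint 2: D(U) = {2,3,4,5}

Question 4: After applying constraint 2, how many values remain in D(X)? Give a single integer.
Answer: 4

Derivation:
Constraint 1 (X < U) on D(X)={1,2,3,4,5,6} D(U)={2,3,4,5}: X {1,2,3,4,5,6}->{1,2,3,4}
Constraint 2 (X != U) on D(X)={1,2,3,4} D(U)={2,3,4,5}: no change
So after constraint 2: D(X)={1,2,3,4}, size = 4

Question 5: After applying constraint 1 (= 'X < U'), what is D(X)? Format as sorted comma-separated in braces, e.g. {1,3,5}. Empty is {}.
Constraint 1 (X < U) on D(X)={1,2,3,4,5,6} D(U)={2,3,4,5}: X {1,2,3,4,5,6}->{1,2,3,4}
So after constraint 1: D(X) = {1,2,3,4}

Answer: {1,2,3,4}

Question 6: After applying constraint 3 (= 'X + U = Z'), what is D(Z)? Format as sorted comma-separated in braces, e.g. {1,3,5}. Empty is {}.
Answer: {4,5,6,7}

Derivation:
Constraint 1 (X < U) on D(X)={1,2,3,4,5,6} D(U)={2,3,4,5}: X {1,2,3,4,5,6}->{1,2,3,4}
Constraint 2 (X != U) on D(X)={1,2,3,4} D(U)={2,3,4,5}: no change
Constraint 3 (X + U = Z) on D(X)={1,2,3,4} D(U)={2,3,4,5} D(Z)={1,2,4,5,6,7}: Z {1,2,4,5,6,7}->{4,5,6,7}
So after constraint 3: D(Z) = {4,5,6,7}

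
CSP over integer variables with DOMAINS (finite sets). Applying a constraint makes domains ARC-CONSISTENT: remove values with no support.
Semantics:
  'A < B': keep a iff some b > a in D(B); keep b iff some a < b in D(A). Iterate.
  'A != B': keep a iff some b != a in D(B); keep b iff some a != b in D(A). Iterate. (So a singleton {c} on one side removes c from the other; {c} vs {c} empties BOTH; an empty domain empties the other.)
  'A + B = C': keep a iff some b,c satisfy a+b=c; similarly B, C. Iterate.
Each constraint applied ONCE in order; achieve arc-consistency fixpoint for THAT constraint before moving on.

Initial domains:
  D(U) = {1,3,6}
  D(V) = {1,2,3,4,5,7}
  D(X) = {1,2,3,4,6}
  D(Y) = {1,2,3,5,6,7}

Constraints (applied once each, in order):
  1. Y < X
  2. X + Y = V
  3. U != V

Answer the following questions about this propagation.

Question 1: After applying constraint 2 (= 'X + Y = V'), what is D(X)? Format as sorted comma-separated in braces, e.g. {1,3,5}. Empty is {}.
Constraint 1 (Y < X) on D(Y)={1,2,3,5,6,7} D(X)={1,2,3,4,6}: Y {1,2,3,5,6,7}->{1,2,3,5}; X {1,2,3,4,6}->{2,3,4,6}
Constraint 2 (X + Y = V) on D(X)={2,3,4,6} D(Y)={1,2,3,5} D(V)={1,2,3,4,5,7}: V {1,2,3,4,5,7}->{3,4,5,7}
So after constraint 2: D(X) = {2,3,4,6}

Answer: {2,3,4,6}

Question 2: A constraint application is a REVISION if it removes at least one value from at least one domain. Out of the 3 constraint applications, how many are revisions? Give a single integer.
Answer: 2

Derivation:
Constraint 1 (Y < X) on D(Y)={1,2,3,5,6,7} D(X)={1,2,3,4,6}: Y {1,2,3,5,6,7}->{1,2,3,5}; X {1,2,3,4,6}->{2,3,4,6} => REVISION
Constraint 2 (X + Y = V) on D(X)={2,3,4,6} D(Y)={1,2,3,5} D(V)={1,2,3,4,5,7}: V {1,2,3,4,5,7}->{3,4,5,7} => REVISION
Constraint 3 (U != V) on D(U)={1,3,6} D(V)={3,4,5,7}: no change => not a revision
Total revisions = 2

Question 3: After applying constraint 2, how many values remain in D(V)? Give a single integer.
Answer: 4

Derivation:
Constraint 1 (Y < X) on D(Y)={1,2,3,5,6,7} D(X)={1,2,3,4,6}: Y {1,2,3,5,6,7}->{1,2,3,5}; X {1,2,3,4,6}->{2,3,4,6}
Constraint 2 (X + Y = V) on D(X)={2,3,4,6} D(Y)={1,2,3,5} D(V)={1,2,3,4,5,7}: V {1,2,3,4,5,7}->{3,4,5,7}
So after constraint 2: D(V)={3,4,5,7}, size = 4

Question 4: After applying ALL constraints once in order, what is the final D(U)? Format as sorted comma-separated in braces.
Constraint 1 (Y < X) on D(Y)={1,2,3,5,6,7} D(X)={1,2,3,4,6}: Y {1,2,3,5,6,7}->{1,2,3,5}; X {1,2,3,4,6}->{2,3,4,6}
Constraint 2 (X + Y = V) on D(X)={2,3,4,6} D(Y)={1,2,3,5} D(V)={1,2,3,4,5,7}: V {1,2,3,4,5,7}->{3,4,5,7}
Constraint 3 (U != V) on D(U)={1,3,6} D(V)={3,4,5,7}: no change
So after all 3 constraints: D(U) = {1,3,6}

Answer: {1,3,6}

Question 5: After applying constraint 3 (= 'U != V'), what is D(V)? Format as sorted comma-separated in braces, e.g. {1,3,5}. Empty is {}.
Constraint 1 (Y < X) on D(Y)={1,2,3,5,6,7} D(X)={1,2,3,4,6}: Y {1,2,3,5,6,7}->{1,2,3,5}; X {1,2,3,4,6}->{2,3,4,6}
Constraint 2 (X + Y = V) on D(X)={2,3,4,6} D(Y)={1,2,3,5} D(V)={1,2,3,4,5,7}: V {1,2,3,4,5,7}->{3,4,5,7}
Constraint 3 (U != V) on D(U)={1,3,6} D(V)={3,4,5,7}: no change
So after constraint 3: D(V) = {3,4,5,7}

Answer: {3,4,5,7}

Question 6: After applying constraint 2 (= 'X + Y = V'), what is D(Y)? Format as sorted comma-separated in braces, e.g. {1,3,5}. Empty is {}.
Constraint 1 (Y < X) on D(Y)={1,2,3,5,6,7} D(X)={1,2,3,4,6}: Y {1,2,3,5,6,7}->{1,2,3,5}; X {1,2,3,4,6}->{2,3,4,6}
Constraint 2 (X + Y = V) on D(X)={2,3,4,6} D(Y)={1,2,3,5} D(V)={1,2,3,4,5,7}: V {1,2,3,4,5,7}->{3,4,5,7}
So after constraint 2: D(Y) = {1,2,3,5}

Answer: {1,2,3,5}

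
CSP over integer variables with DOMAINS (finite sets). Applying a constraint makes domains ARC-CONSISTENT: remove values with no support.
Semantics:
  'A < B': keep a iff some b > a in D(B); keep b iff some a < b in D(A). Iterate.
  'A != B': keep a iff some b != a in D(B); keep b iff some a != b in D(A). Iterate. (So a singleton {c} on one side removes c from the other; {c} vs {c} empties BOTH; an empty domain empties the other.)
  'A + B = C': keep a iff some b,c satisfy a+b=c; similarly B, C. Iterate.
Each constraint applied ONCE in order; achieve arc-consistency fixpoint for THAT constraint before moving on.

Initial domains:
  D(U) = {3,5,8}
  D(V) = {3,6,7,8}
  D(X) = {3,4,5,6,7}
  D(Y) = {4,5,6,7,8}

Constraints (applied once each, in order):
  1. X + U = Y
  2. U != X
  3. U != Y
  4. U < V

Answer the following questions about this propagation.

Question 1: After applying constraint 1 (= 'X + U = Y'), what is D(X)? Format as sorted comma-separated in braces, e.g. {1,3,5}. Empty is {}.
Answer: {3,4,5}

Derivation:
Constraint 1 (X + U = Y) on D(X)={3,4,5,6,7} D(U)={3,5,8} D(Y)={4,5,6,7,8}: X {3,4,5,6,7}->{3,4,5}; U {3,5,8}->{3,5}; Y {4,5,6,7,8}->{6,7,8}
So after constraint 1: D(X) = {3,4,5}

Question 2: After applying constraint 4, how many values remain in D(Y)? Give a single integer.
Answer: 3

Derivation:
Constraint 1 (X + U = Y) on D(X)={3,4,5,6,7} D(U)={3,5,8} D(Y)={4,5,6,7,8}: X {3,4,5,6,7}->{3,4,5}; U {3,5,8}->{3,5}; Y {4,5,6,7,8}->{6,7,8}
Constraint 2 (U != X) on D(U)={3,5} D(X)={3,4,5}: no change
Constraint 3 (U != Y) on D(U)={3,5} D(Y)={6,7,8}: no change
Constraint 4 (U < V) on D(U)={3,5} D(V)={3,6,7,8}: V {3,6,7,8}->{6,7,8}
So after constraint 4: D(Y)={6,7,8}, size = 3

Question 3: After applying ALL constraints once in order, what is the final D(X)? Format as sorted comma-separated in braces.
Answer: {3,4,5}

Derivation:
Constraint 1 (X + U = Y) on D(X)={3,4,5,6,7} D(U)={3,5,8} D(Y)={4,5,6,7,8}: X {3,4,5,6,7}->{3,4,5}; U {3,5,8}->{3,5}; Y {4,5,6,7,8}->{6,7,8}
Constraint 2 (U != X) on D(U)={3,5} D(X)={3,4,5}: no change
Constraint 3 (U != Y) on D(U)={3,5} D(Y)={6,7,8}: no change
Constraint 4 (U < V) on D(U)={3,5} D(V)={3,6,7,8}: V {3,6,7,8}->{6,7,8}
So after all 4 constraints: D(X) = {3,4,5}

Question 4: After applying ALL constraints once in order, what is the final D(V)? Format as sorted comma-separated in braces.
Answer: {6,7,8}

Derivation:
Constraint 1 (X + U = Y) on D(X)={3,4,5,6,7} D(U)={3,5,8} D(Y)={4,5,6,7,8}: X {3,4,5,6,7}->{3,4,5}; U {3,5,8}->{3,5}; Y {4,5,6,7,8}->{6,7,8}
Constraint 2 (U != X) on D(U)={3,5} D(X)={3,4,5}: no change
Constraint 3 (U != Y) on D(U)={3,5} D(Y)={6,7,8}: no change
Constraint 4 (U < V) on D(U)={3,5} D(V)={3,6,7,8}: V {3,6,7,8}->{6,7,8}
So after all 4 constraints: D(V) = {6,7,8}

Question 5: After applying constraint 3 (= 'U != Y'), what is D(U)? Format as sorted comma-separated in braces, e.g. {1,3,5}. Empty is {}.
Answer: {3,5}

Derivation:
Constraint 1 (X + U = Y) on D(X)={3,4,5,6,7} D(U)={3,5,8} D(Y)={4,5,6,7,8}: X {3,4,5,6,7}->{3,4,5}; U {3,5,8}->{3,5}; Y {4,5,6,7,8}->{6,7,8}
Constraint 2 (U != X) on D(U)={3,5} D(X)={3,4,5}: no change
Constraint 3 (U != Y) on D(U)={3,5} D(Y)={6,7,8}: no change
So after constraint 3: D(U) = {3,5}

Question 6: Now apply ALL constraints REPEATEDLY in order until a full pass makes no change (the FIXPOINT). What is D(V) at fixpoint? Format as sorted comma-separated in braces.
pass 0 (initial): D(V)={3,6,7,8}
pass 1: U {3,5,8}->{3,5}; V {3,6,7,8}->{6,7,8}; X {3,4,5,6,7}->{3,4,5}; Y {4,5,6,7,8}->{6,7,8}
pass 2: no change
Fixpoint after 2 passes: D(V) = {6,7,8}

Answer: {6,7,8}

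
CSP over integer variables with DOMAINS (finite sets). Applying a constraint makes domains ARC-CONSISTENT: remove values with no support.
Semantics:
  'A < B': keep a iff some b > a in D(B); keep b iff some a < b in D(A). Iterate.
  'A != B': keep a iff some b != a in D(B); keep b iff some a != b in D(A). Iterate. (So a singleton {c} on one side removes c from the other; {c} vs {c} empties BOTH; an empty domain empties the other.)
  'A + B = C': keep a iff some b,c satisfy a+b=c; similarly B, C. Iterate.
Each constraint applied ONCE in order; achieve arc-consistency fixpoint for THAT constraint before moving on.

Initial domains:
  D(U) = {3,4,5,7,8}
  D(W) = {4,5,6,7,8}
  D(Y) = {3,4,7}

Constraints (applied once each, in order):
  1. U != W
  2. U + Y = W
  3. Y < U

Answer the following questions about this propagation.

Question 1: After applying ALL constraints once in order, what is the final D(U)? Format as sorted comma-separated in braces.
Constraint 1 (U != W) on D(U)={3,4,5,7,8} D(W)={4,5,6,7,8}: no change
Constraint 2 (U + Y = W) on D(U)={3,4,5,7,8} D(Y)={3,4,7} D(W)={4,5,6,7,8}: U {3,4,5,7,8}->{3,4,5}; Y {3,4,7}->{3,4}; W {4,5,6,7,8}->{6,7,8}
Constraint 3 (Y < U) on D(Y)={3,4} D(U)={3,4,5}: U {3,4,5}->{4,5}
So after all 3 constraints: D(U) = {4,5}

Answer: {4,5}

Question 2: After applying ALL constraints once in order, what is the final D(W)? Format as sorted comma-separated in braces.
Constraint 1 (U != W) on D(U)={3,4,5,7,8} D(W)={4,5,6,7,8}: no change
Constraint 2 (U + Y = W) on D(U)={3,4,5,7,8} D(Y)={3,4,7} D(W)={4,5,6,7,8}: U {3,4,5,7,8}->{3,4,5}; Y {3,4,7}->{3,4}; W {4,5,6,7,8}->{6,7,8}
Constraint 3 (Y < U) on D(Y)={3,4} D(U)={3,4,5}: U {3,4,5}->{4,5}
So after all 3 constraints: D(W) = {6,7,8}

Answer: {6,7,8}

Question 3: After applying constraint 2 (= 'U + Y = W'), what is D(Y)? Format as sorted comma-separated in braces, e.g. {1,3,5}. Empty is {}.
Answer: {3,4}

Derivation:
Constraint 1 (U != W) on D(U)={3,4,5,7,8} D(W)={4,5,6,7,8}: no change
Constraint 2 (U + Y = W) on D(U)={3,4,5,7,8} D(Y)={3,4,7} D(W)={4,5,6,7,8}: U {3,4,5,7,8}->{3,4,5}; Y {3,4,7}->{3,4}; W {4,5,6,7,8}->{6,7,8}
So after constraint 2: D(Y) = {3,4}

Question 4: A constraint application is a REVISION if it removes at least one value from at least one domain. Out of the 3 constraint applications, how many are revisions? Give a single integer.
Constraint 1 (U != W) on D(U)={3,4,5,7,8} D(W)={4,5,6,7,8}: no change => not a revision
Constraint 2 (U + Y = W) on D(U)={3,4,5,7,8} D(Y)={3,4,7} D(W)={4,5,6,7,8}: U {3,4,5,7,8}->{3,4,5}; Y {3,4,7}->{3,4}; W {4,5,6,7,8}->{6,7,8} => REVISION
Constraint 3 (Y < U) on D(Y)={3,4} D(U)={3,4,5}: U {3,4,5}->{4,5} => REVISION
Total revisions = 2

Answer: 2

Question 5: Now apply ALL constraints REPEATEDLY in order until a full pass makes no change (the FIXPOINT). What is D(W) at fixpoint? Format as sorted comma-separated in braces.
pass 0 (initial): D(W)={4,5,6,7,8}
pass 1: U {3,4,5,7,8}->{4,5}; W {4,5,6,7,8}->{6,7,8}; Y {3,4,7}->{3,4}
pass 2: W {6,7,8}->{7,8}
pass 3: no change
Fixpoint after 3 passes: D(W) = {7,8}

Answer: {7,8}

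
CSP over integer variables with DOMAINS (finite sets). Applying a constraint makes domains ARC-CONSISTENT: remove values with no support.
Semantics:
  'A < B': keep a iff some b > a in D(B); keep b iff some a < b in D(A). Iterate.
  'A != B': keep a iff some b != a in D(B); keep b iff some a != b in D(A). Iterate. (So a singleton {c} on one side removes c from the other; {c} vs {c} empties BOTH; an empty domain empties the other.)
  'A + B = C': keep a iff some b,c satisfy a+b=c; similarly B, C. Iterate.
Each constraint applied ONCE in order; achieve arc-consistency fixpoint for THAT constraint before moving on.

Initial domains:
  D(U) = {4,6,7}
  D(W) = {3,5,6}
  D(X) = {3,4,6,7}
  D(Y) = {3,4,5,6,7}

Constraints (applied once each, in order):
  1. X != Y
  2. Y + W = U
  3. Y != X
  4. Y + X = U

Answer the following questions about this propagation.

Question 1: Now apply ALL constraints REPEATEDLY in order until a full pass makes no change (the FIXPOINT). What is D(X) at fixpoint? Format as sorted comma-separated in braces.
pass 0 (initial): D(X)={3,4,6,7}
pass 1: U {4,6,7}->{6,7}; W {3,5,6}->{3}; X {3,4,6,7}->{3,4}; Y {3,4,5,6,7}->{3,4}
pass 2: no change
Fixpoint after 2 passes: D(X) = {3,4}

Answer: {3,4}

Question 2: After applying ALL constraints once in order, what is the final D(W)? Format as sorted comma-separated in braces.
Answer: {3}

Derivation:
Constraint 1 (X != Y) on D(X)={3,4,6,7} D(Y)={3,4,5,6,7}: no change
Constraint 2 (Y + W = U) on D(Y)={3,4,5,6,7} D(W)={3,5,6} D(U)={4,6,7}: Y {3,4,5,6,7}->{3,4}; W {3,5,6}->{3}; U {4,6,7}->{6,7}
Constraint 3 (Y != X) on D(Y)={3,4} D(X)={3,4,6,7}: no change
Constraint 4 (Y + X = U) on D(Y)={3,4} D(X)={3,4,6,7} D(U)={6,7}: X {3,4,6,7}->{3,4}
So after all 4 constraints: D(W) = {3}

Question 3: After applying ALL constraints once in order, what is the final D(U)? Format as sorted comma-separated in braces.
Constraint 1 (X != Y) on D(X)={3,4,6,7} D(Y)={3,4,5,6,7}: no change
Constraint 2 (Y + W = U) on D(Y)={3,4,5,6,7} D(W)={3,5,6} D(U)={4,6,7}: Y {3,4,5,6,7}->{3,4}; W {3,5,6}->{3}; U {4,6,7}->{6,7}
Constraint 3 (Y != X) on D(Y)={3,4} D(X)={3,4,6,7}: no change
Constraint 4 (Y + X = U) on D(Y)={3,4} D(X)={3,4,6,7} D(U)={6,7}: X {3,4,6,7}->{3,4}
So after all 4 constraints: D(U) = {6,7}

Answer: {6,7}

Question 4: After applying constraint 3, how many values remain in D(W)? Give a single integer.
Answer: 1

Derivation:
Constraint 1 (X != Y) on D(X)={3,4,6,7} D(Y)={3,4,5,6,7}: no change
Constraint 2 (Y + W = U) on D(Y)={3,4,5,6,7} D(W)={3,5,6} D(U)={4,6,7}: Y {3,4,5,6,7}->{3,4}; W {3,5,6}->{3}; U {4,6,7}->{6,7}
Constraint 3 (Y != X) on D(Y)={3,4} D(X)={3,4,6,7}: no change
So after constraint 3: D(W)={3}, size = 1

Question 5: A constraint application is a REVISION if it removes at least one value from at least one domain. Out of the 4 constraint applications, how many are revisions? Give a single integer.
Answer: 2

Derivation:
Constraint 1 (X != Y) on D(X)={3,4,6,7} D(Y)={3,4,5,6,7}: no change => not a revision
Constraint 2 (Y + W = U) on D(Y)={3,4,5,6,7} D(W)={3,5,6} D(U)={4,6,7}: Y {3,4,5,6,7}->{3,4}; W {3,5,6}->{3}; U {4,6,7}->{6,7} => REVISION
Constraint 3 (Y != X) on D(Y)={3,4} D(X)={3,4,6,7}: no change => not a revision
Constraint 4 (Y + X = U) on D(Y)={3,4} D(X)={3,4,6,7} D(U)={6,7}: X {3,4,6,7}->{3,4} => REVISION
Total revisions = 2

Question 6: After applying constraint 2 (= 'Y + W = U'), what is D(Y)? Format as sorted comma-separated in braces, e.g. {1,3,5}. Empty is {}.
Answer: {3,4}

Derivation:
Constraint 1 (X != Y) on D(X)={3,4,6,7} D(Y)={3,4,5,6,7}: no change
Constraint 2 (Y + W = U) on D(Y)={3,4,5,6,7} D(W)={3,5,6} D(U)={4,6,7}: Y {3,4,5,6,7}->{3,4}; W {3,5,6}->{3}; U {4,6,7}->{6,7}
So after constraint 2: D(Y) = {3,4}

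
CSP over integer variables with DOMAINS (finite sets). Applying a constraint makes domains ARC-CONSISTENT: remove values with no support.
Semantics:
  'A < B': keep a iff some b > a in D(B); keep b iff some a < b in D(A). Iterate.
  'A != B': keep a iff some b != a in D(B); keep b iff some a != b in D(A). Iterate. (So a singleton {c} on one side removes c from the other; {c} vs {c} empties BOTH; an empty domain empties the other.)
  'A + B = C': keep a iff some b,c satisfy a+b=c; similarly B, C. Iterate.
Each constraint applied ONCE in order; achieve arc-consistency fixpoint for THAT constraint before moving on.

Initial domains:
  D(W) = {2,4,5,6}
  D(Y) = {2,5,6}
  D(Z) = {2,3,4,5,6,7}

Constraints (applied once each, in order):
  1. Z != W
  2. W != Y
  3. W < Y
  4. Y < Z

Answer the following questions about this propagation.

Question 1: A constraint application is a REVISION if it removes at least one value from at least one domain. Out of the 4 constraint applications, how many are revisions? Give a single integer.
Answer: 2

Derivation:
Constraint 1 (Z != W) on D(Z)={2,3,4,5,6,7} D(W)={2,4,5,6}: no change => not a revision
Constraint 2 (W != Y) on D(W)={2,4,5,6} D(Y)={2,5,6}: no change => not a revision
Constraint 3 (W < Y) on D(W)={2,4,5,6} D(Y)={2,5,6}: W {2,4,5,6}->{2,4,5}; Y {2,5,6}->{5,6} => REVISION
Constraint 4 (Y < Z) on D(Y)={5,6} D(Z)={2,3,4,5,6,7}: Z {2,3,4,5,6,7}->{6,7} => REVISION
Total revisions = 2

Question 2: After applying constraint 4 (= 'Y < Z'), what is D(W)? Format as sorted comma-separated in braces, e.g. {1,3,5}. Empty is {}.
Constraint 1 (Z != W) on D(Z)={2,3,4,5,6,7} D(W)={2,4,5,6}: no change
Constraint 2 (W != Y) on D(W)={2,4,5,6} D(Y)={2,5,6}: no change
Constraint 3 (W < Y) on D(W)={2,4,5,6} D(Y)={2,5,6}: W {2,4,5,6}->{2,4,5}; Y {2,5,6}->{5,6}
Constraint 4 (Y < Z) on D(Y)={5,6} D(Z)={2,3,4,5,6,7}: Z {2,3,4,5,6,7}->{6,7}
So after constraint 4: D(W) = {2,4,5}

Answer: {2,4,5}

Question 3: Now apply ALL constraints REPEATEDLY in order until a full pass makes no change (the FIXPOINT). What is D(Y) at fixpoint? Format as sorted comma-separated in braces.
Answer: {5,6}

Derivation:
pass 0 (initial): D(Y)={2,5,6}
pass 1: W {2,4,5,6}->{2,4,5}; Y {2,5,6}->{5,6}; Z {2,3,4,5,6,7}->{6,7}
pass 2: no change
Fixpoint after 2 passes: D(Y) = {5,6}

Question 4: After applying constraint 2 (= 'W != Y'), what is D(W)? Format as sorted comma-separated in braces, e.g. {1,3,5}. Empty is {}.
Answer: {2,4,5,6}

Derivation:
Constraint 1 (Z != W) on D(Z)={2,3,4,5,6,7} D(W)={2,4,5,6}: no change
Constraint 2 (W != Y) on D(W)={2,4,5,6} D(Y)={2,5,6}: no change
So after constraint 2: D(W) = {2,4,5,6}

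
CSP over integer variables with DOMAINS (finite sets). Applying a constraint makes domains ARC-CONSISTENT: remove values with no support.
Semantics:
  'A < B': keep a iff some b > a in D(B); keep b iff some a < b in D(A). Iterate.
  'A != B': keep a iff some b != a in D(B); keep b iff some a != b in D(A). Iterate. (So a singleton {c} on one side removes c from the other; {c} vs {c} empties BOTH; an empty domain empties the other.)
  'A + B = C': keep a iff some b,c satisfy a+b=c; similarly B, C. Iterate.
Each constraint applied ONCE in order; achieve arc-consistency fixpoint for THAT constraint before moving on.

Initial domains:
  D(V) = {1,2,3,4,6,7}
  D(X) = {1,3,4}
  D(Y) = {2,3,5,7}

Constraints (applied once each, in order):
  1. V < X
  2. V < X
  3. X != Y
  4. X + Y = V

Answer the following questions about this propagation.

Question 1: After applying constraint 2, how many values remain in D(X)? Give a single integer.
Answer: 2

Derivation:
Constraint 1 (V < X) on D(V)={1,2,3,4,6,7} D(X)={1,3,4}: V {1,2,3,4,6,7}->{1,2,3}; X {1,3,4}->{3,4}
Constraint 2 (V < X) on D(V)={1,2,3} D(X)={3,4}: no change
So after constraint 2: D(X)={3,4}, size = 2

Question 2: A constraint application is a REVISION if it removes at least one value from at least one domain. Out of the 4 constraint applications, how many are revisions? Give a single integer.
Constraint 1 (V < X) on D(V)={1,2,3,4,6,7} D(X)={1,3,4}: V {1,2,3,4,6,7}->{1,2,3}; X {1,3,4}->{3,4} => REVISION
Constraint 2 (V < X) on D(V)={1,2,3} D(X)={3,4}: no change => not a revision
Constraint 3 (X != Y) on D(X)={3,4} D(Y)={2,3,5,7}: no change => not a revision
Constraint 4 (X + Y = V) on D(X)={3,4} D(Y)={2,3,5,7} D(V)={1,2,3}: X {3,4}->{}; Y {2,3,5,7}->{}; V {1,2,3}->{} => REVISION
Total revisions = 2

Answer: 2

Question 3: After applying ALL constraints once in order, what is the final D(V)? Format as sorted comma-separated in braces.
Answer: {}

Derivation:
Constraint 1 (V < X) on D(V)={1,2,3,4,6,7} D(X)={1,3,4}: V {1,2,3,4,6,7}->{1,2,3}; X {1,3,4}->{3,4}
Constraint 2 (V < X) on D(V)={1,2,3} D(X)={3,4}: no change
Constraint 3 (X != Y) on D(X)={3,4} D(Y)={2,3,5,7}: no change
Constraint 4 (X + Y = V) on D(X)={3,4} D(Y)={2,3,5,7} D(V)={1,2,3}: X {3,4}->{}; Y {2,3,5,7}->{}; V {1,2,3}->{}
So after all 4 constraints: D(V) = {}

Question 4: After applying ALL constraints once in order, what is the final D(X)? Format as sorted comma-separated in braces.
Answer: {}

Derivation:
Constraint 1 (V < X) on D(V)={1,2,3,4,6,7} D(X)={1,3,4}: V {1,2,3,4,6,7}->{1,2,3}; X {1,3,4}->{3,4}
Constraint 2 (V < X) on D(V)={1,2,3} D(X)={3,4}: no change
Constraint 3 (X != Y) on D(X)={3,4} D(Y)={2,3,5,7}: no change
Constraint 4 (X + Y = V) on D(X)={3,4} D(Y)={2,3,5,7} D(V)={1,2,3}: X {3,4}->{}; Y {2,3,5,7}->{}; V {1,2,3}->{}
So after all 4 constraints: D(X) = {}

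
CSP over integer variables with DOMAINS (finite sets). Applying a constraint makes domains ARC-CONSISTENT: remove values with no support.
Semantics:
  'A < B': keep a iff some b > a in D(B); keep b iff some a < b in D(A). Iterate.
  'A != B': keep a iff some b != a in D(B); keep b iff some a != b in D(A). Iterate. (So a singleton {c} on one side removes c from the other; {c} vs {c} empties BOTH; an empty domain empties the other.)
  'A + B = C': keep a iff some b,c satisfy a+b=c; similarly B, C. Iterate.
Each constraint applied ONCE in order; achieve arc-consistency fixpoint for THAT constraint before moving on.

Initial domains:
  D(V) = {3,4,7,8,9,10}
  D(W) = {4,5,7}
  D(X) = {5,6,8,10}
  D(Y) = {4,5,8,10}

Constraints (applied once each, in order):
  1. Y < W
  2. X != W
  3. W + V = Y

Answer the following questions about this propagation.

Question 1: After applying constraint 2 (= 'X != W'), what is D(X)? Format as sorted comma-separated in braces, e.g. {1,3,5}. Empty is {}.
Constraint 1 (Y < W) on D(Y)={4,5,8,10} D(W)={4,5,7}: Y {4,5,8,10}->{4,5}; W {4,5,7}->{5,7}
Constraint 2 (X != W) on D(X)={5,6,8,10} D(W)={5,7}: no change
So after constraint 2: D(X) = {5,6,8,10}

Answer: {5,6,8,10}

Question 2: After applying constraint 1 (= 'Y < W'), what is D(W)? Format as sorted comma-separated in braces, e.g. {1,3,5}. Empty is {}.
Answer: {5,7}

Derivation:
Constraint 1 (Y < W) on D(Y)={4,5,8,10} D(W)={4,5,7}: Y {4,5,8,10}->{4,5}; W {4,5,7}->{5,7}
So after constraint 1: D(W) = {5,7}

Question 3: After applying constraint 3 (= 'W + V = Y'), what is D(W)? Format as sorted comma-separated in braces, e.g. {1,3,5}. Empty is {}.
Answer: {}

Derivation:
Constraint 1 (Y < W) on D(Y)={4,5,8,10} D(W)={4,5,7}: Y {4,5,8,10}->{4,5}; W {4,5,7}->{5,7}
Constraint 2 (X != W) on D(X)={5,6,8,10} D(W)={5,7}: no change
Constraint 3 (W + V = Y) on D(W)={5,7} D(V)={3,4,7,8,9,10} D(Y)={4,5}: W {5,7}->{}; V {3,4,7,8,9,10}->{}; Y {4,5}->{}
So after constraint 3: D(W) = {}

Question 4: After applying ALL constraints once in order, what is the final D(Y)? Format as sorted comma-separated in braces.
Constraint 1 (Y < W) on D(Y)={4,5,8,10} D(W)={4,5,7}: Y {4,5,8,10}->{4,5}; W {4,5,7}->{5,7}
Constraint 2 (X != W) on D(X)={5,6,8,10} D(W)={5,7}: no change
Constraint 3 (W + V = Y) on D(W)={5,7} D(V)={3,4,7,8,9,10} D(Y)={4,5}: W {5,7}->{}; V {3,4,7,8,9,10}->{}; Y {4,5}->{}
So after all 3 constraints: D(Y) = {}

Answer: {}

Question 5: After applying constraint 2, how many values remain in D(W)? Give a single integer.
Answer: 2

Derivation:
Constraint 1 (Y < W) on D(Y)={4,5,8,10} D(W)={4,5,7}: Y {4,5,8,10}->{4,5}; W {4,5,7}->{5,7}
Constraint 2 (X != W) on D(X)={5,6,8,10} D(W)={5,7}: no change
So after constraint 2: D(W)={5,7}, size = 2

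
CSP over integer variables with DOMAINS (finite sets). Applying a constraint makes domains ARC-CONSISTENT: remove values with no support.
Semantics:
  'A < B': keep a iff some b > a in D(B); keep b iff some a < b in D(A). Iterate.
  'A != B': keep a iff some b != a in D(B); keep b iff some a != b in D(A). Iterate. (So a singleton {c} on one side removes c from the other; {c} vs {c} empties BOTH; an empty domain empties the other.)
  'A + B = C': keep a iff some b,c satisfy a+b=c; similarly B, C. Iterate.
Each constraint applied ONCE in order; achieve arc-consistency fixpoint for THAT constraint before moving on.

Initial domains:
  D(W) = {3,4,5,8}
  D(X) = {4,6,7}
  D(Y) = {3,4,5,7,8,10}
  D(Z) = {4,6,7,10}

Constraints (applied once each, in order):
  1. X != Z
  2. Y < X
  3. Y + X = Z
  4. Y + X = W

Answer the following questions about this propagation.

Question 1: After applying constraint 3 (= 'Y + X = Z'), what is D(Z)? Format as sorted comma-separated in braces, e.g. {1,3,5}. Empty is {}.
Constraint 1 (X != Z) on D(X)={4,6,7} D(Z)={4,6,7,10}: no change
Constraint 2 (Y < X) on D(Y)={3,4,5,7,8,10} D(X)={4,6,7}: Y {3,4,5,7,8,10}->{3,4,5}
Constraint 3 (Y + X = Z) on D(Y)={3,4,5} D(X)={4,6,7} D(Z)={4,6,7,10}: Y {3,4,5}->{3,4}; Z {4,6,7,10}->{7,10}
So after constraint 3: D(Z) = {7,10}

Answer: {7,10}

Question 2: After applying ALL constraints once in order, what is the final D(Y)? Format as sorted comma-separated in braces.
Answer: {4}

Derivation:
Constraint 1 (X != Z) on D(X)={4,6,7} D(Z)={4,6,7,10}: no change
Constraint 2 (Y < X) on D(Y)={3,4,5,7,8,10} D(X)={4,6,7}: Y {3,4,5,7,8,10}->{3,4,5}
Constraint 3 (Y + X = Z) on D(Y)={3,4,5} D(X)={4,6,7} D(Z)={4,6,7,10}: Y {3,4,5}->{3,4}; Z {4,6,7,10}->{7,10}
Constraint 4 (Y + X = W) on D(Y)={3,4} D(X)={4,6,7} D(W)={3,4,5,8}: Y {3,4}->{4}; X {4,6,7}->{4}; W {3,4,5,8}->{8}
So after all 4 constraints: D(Y) = {4}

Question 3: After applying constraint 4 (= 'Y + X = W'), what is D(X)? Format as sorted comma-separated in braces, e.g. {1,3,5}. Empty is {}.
Answer: {4}

Derivation:
Constraint 1 (X != Z) on D(X)={4,6,7} D(Z)={4,6,7,10}: no change
Constraint 2 (Y < X) on D(Y)={3,4,5,7,8,10} D(X)={4,6,7}: Y {3,4,5,7,8,10}->{3,4,5}
Constraint 3 (Y + X = Z) on D(Y)={3,4,5} D(X)={4,6,7} D(Z)={4,6,7,10}: Y {3,4,5}->{3,4}; Z {4,6,7,10}->{7,10}
Constraint 4 (Y + X = W) on D(Y)={3,4} D(X)={4,6,7} D(W)={3,4,5,8}: Y {3,4}->{4}; X {4,6,7}->{4}; W {3,4,5,8}->{8}
So after constraint 4: D(X) = {4}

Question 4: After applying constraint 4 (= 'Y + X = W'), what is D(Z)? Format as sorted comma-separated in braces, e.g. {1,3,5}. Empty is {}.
Constraint 1 (X != Z) on D(X)={4,6,7} D(Z)={4,6,7,10}: no change
Constraint 2 (Y < X) on D(Y)={3,4,5,7,8,10} D(X)={4,6,7}: Y {3,4,5,7,8,10}->{3,4,5}
Constraint 3 (Y + X = Z) on D(Y)={3,4,5} D(X)={4,6,7} D(Z)={4,6,7,10}: Y {3,4,5}->{3,4}; Z {4,6,7,10}->{7,10}
Constraint 4 (Y + X = W) on D(Y)={3,4} D(X)={4,6,7} D(W)={3,4,5,8}: Y {3,4}->{4}; X {4,6,7}->{4}; W {3,4,5,8}->{8}
So after constraint 4: D(Z) = {7,10}

Answer: {7,10}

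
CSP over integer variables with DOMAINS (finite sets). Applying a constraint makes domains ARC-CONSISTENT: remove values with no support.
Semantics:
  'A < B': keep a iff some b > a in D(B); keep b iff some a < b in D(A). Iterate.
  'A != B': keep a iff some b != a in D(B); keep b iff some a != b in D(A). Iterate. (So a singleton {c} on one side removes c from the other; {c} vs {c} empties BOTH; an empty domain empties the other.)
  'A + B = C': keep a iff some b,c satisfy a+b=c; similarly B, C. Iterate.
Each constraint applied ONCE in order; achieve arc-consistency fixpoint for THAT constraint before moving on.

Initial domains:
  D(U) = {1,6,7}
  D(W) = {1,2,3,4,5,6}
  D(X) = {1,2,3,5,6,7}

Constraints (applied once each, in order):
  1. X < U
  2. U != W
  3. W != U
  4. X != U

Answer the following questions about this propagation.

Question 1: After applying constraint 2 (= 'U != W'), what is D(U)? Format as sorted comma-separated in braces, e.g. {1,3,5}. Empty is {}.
Answer: {6,7}

Derivation:
Constraint 1 (X < U) on D(X)={1,2,3,5,6,7} D(U)={1,6,7}: X {1,2,3,5,6,7}->{1,2,3,5,6}; U {1,6,7}->{6,7}
Constraint 2 (U != W) on D(U)={6,7} D(W)={1,2,3,4,5,6}: no change
So after constraint 2: D(U) = {6,7}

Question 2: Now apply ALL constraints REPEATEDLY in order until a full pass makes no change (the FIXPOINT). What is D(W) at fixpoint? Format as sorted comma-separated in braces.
pass 0 (initial): D(W)={1,2,3,4,5,6}
pass 1: U {1,6,7}->{6,7}; X {1,2,3,5,6,7}->{1,2,3,5,6}
pass 2: no change
Fixpoint after 2 passes: D(W) = {1,2,3,4,5,6}

Answer: {1,2,3,4,5,6}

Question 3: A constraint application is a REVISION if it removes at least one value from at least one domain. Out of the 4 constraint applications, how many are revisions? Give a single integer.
Constraint 1 (X < U) on D(X)={1,2,3,5,6,7} D(U)={1,6,7}: X {1,2,3,5,6,7}->{1,2,3,5,6}; U {1,6,7}->{6,7} => REVISION
Constraint 2 (U != W) on D(U)={6,7} D(W)={1,2,3,4,5,6}: no change => not a revision
Constraint 3 (W != U) on D(W)={1,2,3,4,5,6} D(U)={6,7}: no change => not a revision
Constraint 4 (X != U) on D(X)={1,2,3,5,6} D(U)={6,7}: no change => not a revision
Total revisions = 1

Answer: 1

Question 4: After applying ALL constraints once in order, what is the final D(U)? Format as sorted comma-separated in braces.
Constraint 1 (X < U) on D(X)={1,2,3,5,6,7} D(U)={1,6,7}: X {1,2,3,5,6,7}->{1,2,3,5,6}; U {1,6,7}->{6,7}
Constraint 2 (U != W) on D(U)={6,7} D(W)={1,2,3,4,5,6}: no change
Constraint 3 (W != U) on D(W)={1,2,3,4,5,6} D(U)={6,7}: no change
Constraint 4 (X != U) on D(X)={1,2,3,5,6} D(U)={6,7}: no change
So after all 4 constraints: D(U) = {6,7}

Answer: {6,7}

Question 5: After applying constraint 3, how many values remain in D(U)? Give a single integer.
Constraint 1 (X < U) on D(X)={1,2,3,5,6,7} D(U)={1,6,7}: X {1,2,3,5,6,7}->{1,2,3,5,6}; U {1,6,7}->{6,7}
Constraint 2 (U != W) on D(U)={6,7} D(W)={1,2,3,4,5,6}: no change
Constraint 3 (W != U) on D(W)={1,2,3,4,5,6} D(U)={6,7}: no change
So after constraint 3: D(U)={6,7}, size = 2

Answer: 2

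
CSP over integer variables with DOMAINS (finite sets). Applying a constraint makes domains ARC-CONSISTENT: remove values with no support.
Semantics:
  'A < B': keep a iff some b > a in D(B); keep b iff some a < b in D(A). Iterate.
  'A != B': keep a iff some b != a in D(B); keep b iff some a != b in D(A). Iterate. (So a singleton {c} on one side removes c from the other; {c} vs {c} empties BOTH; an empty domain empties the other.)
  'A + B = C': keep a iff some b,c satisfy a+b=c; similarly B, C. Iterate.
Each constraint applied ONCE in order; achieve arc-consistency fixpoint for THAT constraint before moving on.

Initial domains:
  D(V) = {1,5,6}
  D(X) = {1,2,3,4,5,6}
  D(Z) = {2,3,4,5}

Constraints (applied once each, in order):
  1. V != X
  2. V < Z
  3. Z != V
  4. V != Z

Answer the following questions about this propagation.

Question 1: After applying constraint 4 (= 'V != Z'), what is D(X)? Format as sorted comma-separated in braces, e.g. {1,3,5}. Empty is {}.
Answer: {1,2,3,4,5,6}

Derivation:
Constraint 1 (V != X) on D(V)={1,5,6} D(X)={1,2,3,4,5,6}: no change
Constraint 2 (V < Z) on D(V)={1,5,6} D(Z)={2,3,4,5}: V {1,5,6}->{1}
Constraint 3 (Z != V) on D(Z)={2,3,4,5} D(V)={1}: no change
Constraint 4 (V != Z) on D(V)={1} D(Z)={2,3,4,5}: no change
So after constraint 4: D(X) = {1,2,3,4,5,6}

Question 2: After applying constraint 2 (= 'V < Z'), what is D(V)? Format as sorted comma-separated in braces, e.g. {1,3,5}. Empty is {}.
Constraint 1 (V != X) on D(V)={1,5,6} D(X)={1,2,3,4,5,6}: no change
Constraint 2 (V < Z) on D(V)={1,5,6} D(Z)={2,3,4,5}: V {1,5,6}->{1}
So after constraint 2: D(V) = {1}

Answer: {1}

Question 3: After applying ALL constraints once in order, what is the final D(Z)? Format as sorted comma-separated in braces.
Answer: {2,3,4,5}

Derivation:
Constraint 1 (V != X) on D(V)={1,5,6} D(X)={1,2,3,4,5,6}: no change
Constraint 2 (V < Z) on D(V)={1,5,6} D(Z)={2,3,4,5}: V {1,5,6}->{1}
Constraint 3 (Z != V) on D(Z)={2,3,4,5} D(V)={1}: no change
Constraint 4 (V != Z) on D(V)={1} D(Z)={2,3,4,5}: no change
So after all 4 constraints: D(Z) = {2,3,4,5}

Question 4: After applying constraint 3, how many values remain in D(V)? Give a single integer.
Answer: 1

Derivation:
Constraint 1 (V != X) on D(V)={1,5,6} D(X)={1,2,3,4,5,6}: no change
Constraint 2 (V < Z) on D(V)={1,5,6} D(Z)={2,3,4,5}: V {1,5,6}->{1}
Constraint 3 (Z != V) on D(Z)={2,3,4,5} D(V)={1}: no change
So after constraint 3: D(V)={1}, size = 1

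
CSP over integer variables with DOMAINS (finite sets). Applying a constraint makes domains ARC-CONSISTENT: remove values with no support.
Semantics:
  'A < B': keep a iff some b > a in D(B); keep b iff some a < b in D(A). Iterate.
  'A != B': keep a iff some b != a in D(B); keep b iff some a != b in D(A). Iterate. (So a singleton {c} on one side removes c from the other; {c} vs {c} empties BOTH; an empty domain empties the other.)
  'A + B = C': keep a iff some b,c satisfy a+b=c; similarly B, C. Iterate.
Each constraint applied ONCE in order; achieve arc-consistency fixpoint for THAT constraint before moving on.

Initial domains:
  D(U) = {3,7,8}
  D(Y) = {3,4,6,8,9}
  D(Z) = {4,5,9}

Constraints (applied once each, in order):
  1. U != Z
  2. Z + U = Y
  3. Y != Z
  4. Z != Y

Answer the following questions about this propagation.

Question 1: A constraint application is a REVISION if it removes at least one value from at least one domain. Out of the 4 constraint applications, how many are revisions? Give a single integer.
Answer: 1

Derivation:
Constraint 1 (U != Z) on D(U)={3,7,8} D(Z)={4,5,9}: no change => not a revision
Constraint 2 (Z + U = Y) on D(Z)={4,5,9} D(U)={3,7,8} D(Y)={3,4,6,8,9}: Z {4,5,9}->{5}; U {3,7,8}->{3}; Y {3,4,6,8,9}->{8} => REVISION
Constraint 3 (Y != Z) on D(Y)={8} D(Z)={5}: no change => not a revision
Constraint 4 (Z != Y) on D(Z)={5} D(Y)={8}: no change => not a revision
Total revisions = 1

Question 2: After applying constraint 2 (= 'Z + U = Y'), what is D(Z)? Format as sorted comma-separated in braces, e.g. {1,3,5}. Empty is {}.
Constraint 1 (U != Z) on D(U)={3,7,8} D(Z)={4,5,9}: no change
Constraint 2 (Z + U = Y) on D(Z)={4,5,9} D(U)={3,7,8} D(Y)={3,4,6,8,9}: Z {4,5,9}->{5}; U {3,7,8}->{3}; Y {3,4,6,8,9}->{8}
So after constraint 2: D(Z) = {5}

Answer: {5}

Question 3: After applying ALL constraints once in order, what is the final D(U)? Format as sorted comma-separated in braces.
Answer: {3}

Derivation:
Constraint 1 (U != Z) on D(U)={3,7,8} D(Z)={4,5,9}: no change
Constraint 2 (Z + U = Y) on D(Z)={4,5,9} D(U)={3,7,8} D(Y)={3,4,6,8,9}: Z {4,5,9}->{5}; U {3,7,8}->{3}; Y {3,4,6,8,9}->{8}
Constraint 3 (Y != Z) on D(Y)={8} D(Z)={5}: no change
Constraint 4 (Z != Y) on D(Z)={5} D(Y)={8}: no change
So after all 4 constraints: D(U) = {3}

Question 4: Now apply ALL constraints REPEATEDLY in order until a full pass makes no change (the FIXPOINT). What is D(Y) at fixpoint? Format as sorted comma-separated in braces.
pass 0 (initial): D(Y)={3,4,6,8,9}
pass 1: U {3,7,8}->{3}; Y {3,4,6,8,9}->{8}; Z {4,5,9}->{5}
pass 2: no change
Fixpoint after 2 passes: D(Y) = {8}

Answer: {8}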